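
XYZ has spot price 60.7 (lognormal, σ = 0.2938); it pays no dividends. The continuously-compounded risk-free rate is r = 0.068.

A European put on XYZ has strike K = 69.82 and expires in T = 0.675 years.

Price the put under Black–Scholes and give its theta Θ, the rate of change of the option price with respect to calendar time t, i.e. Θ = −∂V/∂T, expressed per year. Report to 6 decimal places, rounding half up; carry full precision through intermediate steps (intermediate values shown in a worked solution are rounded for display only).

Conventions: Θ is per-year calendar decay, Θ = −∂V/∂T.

σ√T = 0.2938·√0.675 = 0.241381
d₁ = (ln(S/K) + (r+σ²/2)T) / (σ√T) = (ln(60.7/69.82) + (0.068+0.2938²/2)·0.675) / 0.241381 = (-0.139977 + 0.075032) / 0.241381 = -0.269053
d₂ = d₁ − σ√T = -0.269053 − 0.241381 = -0.510434
e^{−rT} = 0.955137
N(−d₁) = 0.606055,  N(−d₂) = 0.695126
Put price V = K·e^{−rT}·N(−d₂) − S·N(−d₁) = 46.356375 − 36.787568 = 9.568807
φ(d₁) = (1/√(2π))·e^{−d₁²/2} = 0.384761
Θ = −S·φ(d₁)·σ/(2√T) + r·K·e^{−rT}·N(−d₂) = −4.175894 + 3.152234 = -1.023661

price = 9.568807
Θ = -1.023661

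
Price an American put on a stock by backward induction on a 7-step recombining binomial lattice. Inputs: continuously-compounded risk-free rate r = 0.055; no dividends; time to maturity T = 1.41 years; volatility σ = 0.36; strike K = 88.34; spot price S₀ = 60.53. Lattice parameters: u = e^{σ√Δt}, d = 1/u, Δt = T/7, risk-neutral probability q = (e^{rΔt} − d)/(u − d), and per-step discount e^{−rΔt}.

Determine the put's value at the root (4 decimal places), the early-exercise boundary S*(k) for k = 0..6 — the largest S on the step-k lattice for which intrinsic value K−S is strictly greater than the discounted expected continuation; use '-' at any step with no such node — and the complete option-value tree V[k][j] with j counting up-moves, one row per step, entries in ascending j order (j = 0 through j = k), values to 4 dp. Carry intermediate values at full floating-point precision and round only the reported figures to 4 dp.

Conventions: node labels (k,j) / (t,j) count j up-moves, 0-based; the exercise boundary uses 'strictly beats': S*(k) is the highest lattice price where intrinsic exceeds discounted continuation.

params: Δt=0.20143 u=1.17536 d=0.85081 q=0.49402 e^(-rΔt)=0.98898
t_7 payoffs: 68.8063 61.3549 51.0611 36.8407 17.1957 0.0000 0.0000 0.0000
t_6: node(6,0) S=22.9591 payoff=65.3809 vs cont=64.4076 → 65.3809 [stop]  node(6,1) S=31.7171 payoff=56.6229 vs cont=55.6496 → 56.6229 [stop]  node(6,2) S=43.8159 payoff=44.5241 vs cont=43.5508 → 44.5241 [stop]  node(6,3) S=60.5300 payoff=27.8100 vs cont=26.8367 → 27.8100 [stop]  node(6,4) S=83.6198 payoff=4.7202 vs cont=8.6048 → 8.6048 [wait]  node(6,5) S=115.5176 payoff=0.0000 vs cont=0.0000 → 0.0000 [wait]  node(6,6) S=159.5830 payoff=0.0000 vs cont=0.0000 → 0.0000 [wait]  ⇒ S*(6)=60.5300
t_5: node(5,0) S=26.9851 payoff=61.3549 vs cont=60.3816 → 61.3549 [stop]  node(5,1) S=37.2789 payoff=51.0611 vs cont=50.0879 → 51.0611 [stop]  node(5,2) S=51.4993 payoff=36.8407 vs cont=35.8674 → 36.8407 [stop]  node(5,3) S=71.1443 payoff=17.1957 vs cont=18.1204 → 18.1204 [wait]  node(5,4) S=98.2831 payoff=0.0000 vs cont=4.3059 → 4.3059 [wait]  node(5,5) S=135.7742 payoff=0.0000 vs cont=0.0000 → 0.0000 [wait]  ⇒ S*(5)=51.4993
t_4: node(4,0) S=31.7171 payoff=56.6229 vs cont=55.6496 → 56.6229 [stop]  node(4,1) S=43.8159 payoff=44.5241 vs cont=43.5508 → 44.5241 [stop]  node(4,2) S=60.5300 payoff=27.8100 vs cont=27.2885 → 27.8100 [stop]  node(4,3) S=83.6198 payoff=4.7202 vs cont=11.1713 → 11.1713 [wait]  node(4,4) S=115.5176 payoff=0.0000 vs cont=2.1547 → 2.1547 [wait]  ⇒ S*(4)=60.5300
t_3: node(3,0) S=37.2789 payoff=51.0611 vs cont=50.0879 → 51.0611 [stop]  node(3,1) S=51.4993 payoff=36.8407 vs cont=35.8674 → 36.8407 [stop]  node(3,2) S=71.1443 payoff=17.1957 vs cont=19.3743 → 19.3743 [wait]  node(3,3) S=98.2831 payoff=0.0000 vs cont=6.6429 → 6.6429 [wait]  ⇒ S*(3)=51.4993
t_2: node(2,0) S=43.8159 payoff=44.5241 vs cont=43.5508 → 44.5241 [stop]  node(2,1) S=60.5300 payoff=27.8100 vs cont=27.9011 → 27.9011 [wait]  node(2,2) S=83.6198 payoff=4.7202 vs cont=12.9406 → 12.9406 [wait]  ⇒ S*(2)=43.8159
t_1: node(1,0) S=51.4993 payoff=36.8407 vs cont=35.9119 → 36.8407 [stop]  node(1,1) S=71.1443 payoff=17.1957 vs cont=20.2844 → 20.2844 [wait]  ⇒ S*(1)=51.4993
t_0: node(0,0) S=60.5300 payoff=27.8100 vs cont=28.3458 → 28.3458 [wait]  ⇒ S*(0)=-

price = 28.3458
boundary = - 51.4993 43.8159 51.4993 60.5300 51.4993 60.5300
tree:
28.3458
36.8407 20.2844
44.5241 27.9011 12.9406
51.0611 36.8407 19.3743 6.6429
56.6229 44.5241 27.8100 11.1713 2.1547
61.3549 51.0611 36.8407 18.1204 4.3059 0.0000
65.3809 56.6229 44.5241 27.8100 8.6048 0.0000 0.0000
68.8063 61.3549 51.0611 36.8407 17.1957 0.0000 0.0000 0.0000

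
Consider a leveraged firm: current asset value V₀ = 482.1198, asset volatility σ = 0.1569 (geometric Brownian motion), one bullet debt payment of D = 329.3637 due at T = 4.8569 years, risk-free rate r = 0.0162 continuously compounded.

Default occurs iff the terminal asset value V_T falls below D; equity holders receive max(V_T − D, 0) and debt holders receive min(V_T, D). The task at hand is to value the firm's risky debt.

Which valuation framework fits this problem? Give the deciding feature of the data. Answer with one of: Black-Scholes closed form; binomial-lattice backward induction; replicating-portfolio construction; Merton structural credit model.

Key observation: the question is about default risk generated by asset-value dynamics against a debt face of 329.3637 — the structural framework prices exactly that.

framework: Merton structural credit model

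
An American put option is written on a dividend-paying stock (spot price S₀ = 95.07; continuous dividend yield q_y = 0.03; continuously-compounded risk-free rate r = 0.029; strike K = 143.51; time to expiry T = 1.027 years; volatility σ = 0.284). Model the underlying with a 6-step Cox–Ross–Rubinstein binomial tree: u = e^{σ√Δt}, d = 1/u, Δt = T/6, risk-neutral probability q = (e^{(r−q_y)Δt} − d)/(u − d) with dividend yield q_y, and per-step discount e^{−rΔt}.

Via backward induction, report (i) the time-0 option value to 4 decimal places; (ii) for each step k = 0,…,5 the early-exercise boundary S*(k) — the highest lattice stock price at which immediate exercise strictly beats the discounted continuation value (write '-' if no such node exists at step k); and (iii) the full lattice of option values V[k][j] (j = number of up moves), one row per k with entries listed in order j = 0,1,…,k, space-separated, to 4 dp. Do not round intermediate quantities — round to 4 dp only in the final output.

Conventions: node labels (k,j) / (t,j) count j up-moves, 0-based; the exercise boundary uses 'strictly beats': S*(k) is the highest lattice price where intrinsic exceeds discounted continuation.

price = 49.0329
boundary = - 84.5308 75.1600 84.5308 95.0700 106.9232
tree:
49.0329
58.9792 38.3330
68.3500 48.5288 27.2385
76.6820 58.9792 37.2550 16.2288
84.0904 68.3500 48.4400 25.0331 6.4697
90.6775 76.6820 58.9792 36.5868 12.2661 0.0000
96.5343 84.0904 68.3500 48.4400 23.2558 0.0000 0.0000

params: Δt=0.17117 u=1.12468 d=0.88914 q=0.46993 e^(-rΔt)=0.99505
t_6 payoffs: 96.5343 84.0904 68.3500 48.4400 23.2558 0.0000 0.0000
t_5: node(5,0) S=52.8325 payoff=90.6775 vs cont=90.2375 → 90.6775 [stop]  node(5,1) S=66.8280 payoff=76.6820 vs cont=76.3137 → 76.6820 [stop]  node(5,2) S=84.5308 payoff=58.9792 vs cont=58.7015 → 58.9792 [stop]  node(5,3) S=106.9232 payoff=36.5868 vs cont=36.4239 → 36.5868 [stop]  node(5,4) S=135.2474 payoff=8.2626 vs cont=12.2661 → 12.2661 [wait]  node(5,5) S=171.0747 payoff=0.0000 vs cont=0.0000 → 0.0000 [wait]  ⇒ S*(5)=106.9232
t_4: node(4,0) S=59.4196 payoff=84.0904 vs cont=83.6841 → 84.0904 [stop]  node(4,1) S=75.1600 payoff=68.3500 vs cont=68.0244 → 68.3500 [stop]  node(4,2) S=95.0700 payoff=48.4400 vs cont=48.2163 → 48.4400 [stop]  node(4,3) S=120.2542 payoff=23.2558 vs cont=25.0331 → 25.0331 [wait]  node(4,4) S=152.1098 payoff=0.0000 vs cont=6.4697 → 6.4697 [wait]  ⇒ S*(4)=95.0700
t_3: node(3,0) S=66.8280 payoff=76.6820 vs cont=76.3137 → 76.6820 [stop]  node(3,1) S=84.5308 payoff=58.9792 vs cont=58.7015 → 58.9792 [stop]  node(3,2) S=106.9232 payoff=36.5868 vs cont=37.2550 → 37.2550 [wait]  node(3,3) S=135.2474 payoff=8.2626 vs cont=16.2288 → 16.2288 [wait]  ⇒ S*(3)=84.5308
t_2: node(2,0) S=75.1600 payoff=68.3500 vs cont=68.0244 → 68.3500 [stop]  node(2,1) S=95.0700 payoff=48.4400 vs cont=48.5288 → 48.5288 [wait]  node(2,2) S=120.2542 payoff=23.2558 vs cont=27.2385 → 27.2385 [wait]  ⇒ S*(2)=75.1600
t_1: node(1,0) S=84.5308 payoff=58.9792 vs cont=58.7431 → 58.9792 [stop]  node(1,1) S=106.9232 payoff=36.5868 vs cont=38.3330 → 38.3330 [wait]  ⇒ S*(1)=84.5308
t_0: node(0,0) S=95.0700 payoff=48.4400 vs cont=49.0329 → 49.0329 [wait]  ⇒ S*(0)=-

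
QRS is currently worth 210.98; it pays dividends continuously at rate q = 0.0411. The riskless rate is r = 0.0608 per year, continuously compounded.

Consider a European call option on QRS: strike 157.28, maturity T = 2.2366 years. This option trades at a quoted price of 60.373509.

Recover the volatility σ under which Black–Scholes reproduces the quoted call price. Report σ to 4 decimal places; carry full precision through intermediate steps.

At σ = 0.2372 the Black–Scholes value reproduces the quote:
σ√T = 0.2372·√2.2366 = 0.354739
d₁ = (ln(S/K) + (r−q+σ²/2)T) / (σ√T) = (ln(210.98/157.28) + (0.0608−0.0411+0.2372²/2)·2.2366) / 0.354739 = (0.293736 + 0.106981) / 0.354739 = 1.129610
d₂ = d₁ − σ√T = 1.129610 − 0.354739 = 0.774871
e^{−rT} = 0.872855
e^{−qT} = 0.912174
N(d₁) = 0.870680,  N(d₂) = 0.780792
V = S·e^{−qT}·N(d₁) − K·e^{−rT}·N(d₂) = 167.562753 − 107.189243 = 60.373509 (equal to the quote); since ∂V/∂σ > 0 for all σ, the implied volatility is unique

sigma = 0.2372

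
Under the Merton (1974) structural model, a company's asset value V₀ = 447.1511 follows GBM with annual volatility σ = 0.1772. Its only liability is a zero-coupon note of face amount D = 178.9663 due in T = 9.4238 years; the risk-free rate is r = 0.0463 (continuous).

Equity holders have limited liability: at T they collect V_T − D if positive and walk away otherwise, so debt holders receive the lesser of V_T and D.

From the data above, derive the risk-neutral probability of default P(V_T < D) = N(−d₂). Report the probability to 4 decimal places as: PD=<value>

Equity is a call on the firm's assets struck at D = 178.9663:
d₁ = [ln(V₀/D) + (r + σ²/2)T] / (σ√T)
   = [ln(447.1511/178.9663) + (0.0463 + 0.5·0.1772²)·9.4238] / (0.1772·√9.4238)
   = [0.915699 + 0.584275] / 0.543972 = 2.757446
d₂ = d₁ − σ√T = 2.757446 − 0.543972 = 2.213473
risk-neutral PD = N(−d₂) = N(-2.213473) = 0.013433

PD=0.0134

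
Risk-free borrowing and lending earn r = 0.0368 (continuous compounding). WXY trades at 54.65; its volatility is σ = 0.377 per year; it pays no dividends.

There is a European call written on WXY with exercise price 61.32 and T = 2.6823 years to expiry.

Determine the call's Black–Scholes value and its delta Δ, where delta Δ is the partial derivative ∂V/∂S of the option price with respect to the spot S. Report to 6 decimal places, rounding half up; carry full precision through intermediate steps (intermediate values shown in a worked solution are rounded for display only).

price = 12.912050
Δ = 0.611059

σ√T = 0.377·√2.6823 = 0.617440
d₁ = (ln(S/K) + (r+σ²/2)T) / (σ√T) = (ln(54.65/61.32) + (0.0368+0.377²/2)·2.6823) / 0.617440 = (-0.115157 + 0.289325) / 0.617440 = 0.282081
d₂ = d₁ − σ√T = 0.282081 − 0.617440 = -0.335360
e^{−rT} = 0.906007
N(d₁) = 0.611059,  N(d₂) = 0.368677
Call price V = S·N(d₁) − K·e^{−rT}·N(d₂) = 33.394388 − 20.482337 = 12.912050
Δ = N(d₁) = 0.611059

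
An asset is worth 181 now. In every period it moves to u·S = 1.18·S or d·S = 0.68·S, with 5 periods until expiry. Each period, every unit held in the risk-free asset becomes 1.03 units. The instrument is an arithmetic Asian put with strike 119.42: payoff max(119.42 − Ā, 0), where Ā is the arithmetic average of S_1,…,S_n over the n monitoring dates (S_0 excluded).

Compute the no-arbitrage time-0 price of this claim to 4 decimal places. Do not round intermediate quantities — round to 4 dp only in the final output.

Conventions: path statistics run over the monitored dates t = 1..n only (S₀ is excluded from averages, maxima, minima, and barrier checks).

price = 2.3332

No-arbitrage gives p* = (R−d)/(u−d) = 0.7000: enumerate every path, weight its payoff by its p*-probability, and discount by R^5.
Enumerate all 2^5 = 32 price paths (U = up ×1.18, D = down ×0.68); each path with k up-moves has probability p*^k·(1−p*)^(5−k).
DDDDD: Ā=65.7406, payoff=53.6794, prob=0.002430
UDDDD: Ā=114.0793, payoff=5.3407, prob=0.005670
DUDDD: Ā=95.9793, payoff=23.4407, prob=0.005670
UUDDD: Ā=166.5523, payoff=0.0000, prob=0.013230
DDUDD: Ā=83.6713, payoff=35.7487, prob=0.005670
UDUDD: Ā=145.1943, payoff=0.0000, prob=0.013230
DUUDD: Ā=127.0943, payoff=0.0000, prob=0.013230
UUUDD: Ā=220.5460, payoff=0.0000, prob=0.030870
DDDUD: Ā=75.3019, payoff=44.1181, prob=0.005670
UDDUD: Ā=130.6709, payoff=0.0000, prob=0.013230
DUDUD: Ā=112.5709, payoff=6.8491, prob=0.013230
UUDUD: Ā=195.3436, payoff=0.0000, prob=0.030870
DDUUD: Ā=100.2629, payoff=19.1571, prob=0.013230
UDUUD: Ā=173.9856, payoff=0.0000, prob=0.030870
DUUUD: Ā=155.8856, payoff=0.0000, prob=0.030870
UUUUD: Ā=270.5073, payoff=0.0000, prob=0.072030
DDDDU: Ā=69.6106, payoff=49.8094, prob=0.005670
UDDDU: Ā=120.7949, payoff=0.0000, prob=0.013230
DUDDU: Ā=102.6949, payoff=16.7251, prob=0.013230
UUDDU: Ā=178.2059, payoff=0.0000, prob=0.030870
DDUDU: Ā=90.3869, payoff=29.0331, prob=0.013230
UDUDU: Ā=156.8479, payoff=0.0000, prob=0.030870
DUUDU: Ā=138.7479, payoff=0.0000, prob=0.030870
UUUDU: Ā=240.7685, payoff=0.0000, prob=0.072030
DDDUU: Ā=82.0175, payoff=37.4025, prob=0.013230
UDDUU: Ā=142.3245, payoff=0.0000, prob=0.030870
DUDUU: Ā=124.2245, payoff=0.0000, prob=0.030870
UUDUU: Ā=215.5660, payoff=0.0000, prob=0.072030
DDUUU: Ā=111.9165, payoff=7.5035, prob=0.030870
UDUUU: Ā=194.2080, payoff=0.0000, prob=0.072030
DUUUU: Ā=176.1080, payoff=0.0000, prob=0.072030
UUUUU: Ā=305.5992, payoff=0.0000, prob=0.168070
Price = Σ prob·payoff / R^5 = 2.704806 / 1.159274 = 2.3332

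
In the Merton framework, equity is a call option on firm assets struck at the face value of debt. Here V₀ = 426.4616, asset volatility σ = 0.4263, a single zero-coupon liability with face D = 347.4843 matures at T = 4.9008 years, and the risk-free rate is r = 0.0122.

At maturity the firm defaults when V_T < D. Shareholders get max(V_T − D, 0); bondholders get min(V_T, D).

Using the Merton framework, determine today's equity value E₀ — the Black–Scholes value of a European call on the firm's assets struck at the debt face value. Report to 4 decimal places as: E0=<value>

E0=191.2958

Apply the equity-as-call identities (strike 347.4843, horizon 4.9008 years):
d₁ = [ln(V₀/D) + (r + σ²/2)T] / (σ√T)
   = [ln(426.4616/347.4843) + (0.0122 + 0.5·0.4263²)·4.9008] / (0.4263·√4.9008)
   = [0.204803 + 0.505105] / 0.943732 = 0.752234
d₂ = d₁ − σ√T = 0.752234 − 0.943732 = -0.191498
N(d₁) = 0.774045,  N(d₂) = 0.424068,  e^(−rT) = 0.941963
E₀ = V₀·N(d₁) − D·e^(−rT)·N(d₂)
   = 426.4616·0.774045 − 347.4843·0.941963·0.424068 = 191.295775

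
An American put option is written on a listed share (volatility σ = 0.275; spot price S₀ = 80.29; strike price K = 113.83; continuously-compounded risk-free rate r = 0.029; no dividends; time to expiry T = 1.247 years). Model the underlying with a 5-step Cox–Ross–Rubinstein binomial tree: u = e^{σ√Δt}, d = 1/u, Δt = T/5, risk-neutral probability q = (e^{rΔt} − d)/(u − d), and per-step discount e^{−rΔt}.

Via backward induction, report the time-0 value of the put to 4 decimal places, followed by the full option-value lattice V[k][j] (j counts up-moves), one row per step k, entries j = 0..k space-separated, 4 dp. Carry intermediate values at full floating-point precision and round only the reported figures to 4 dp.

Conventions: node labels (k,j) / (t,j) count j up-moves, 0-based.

params: Δt=0.24940 u=1.14721 d=0.87168 q=0.49206 e^(-rΔt)=0.99279
t_5 payoffs: 73.4243 60.6522 43.8430 21.7203 0.0000 0.0000
k=4: node(4,0) S=46.3539 payoff=67.4761 vs cont=66.6558 → 67.4761 [stop]  node(4,1) S=61.0062 payoff=52.8238 vs cont=52.0035 → 52.8238 [stop]  node(4,2) S=80.2900 payoff=33.5400 vs cont=32.7197 → 33.5400 [stop]  node(4,3) S=105.6694 payoff=8.1606 vs cont=10.9530 → 10.9530 [wait]  node(4,4) S=139.0710 payoff=0.0000 vs cont=0.0000 → 0.0000 [wait]
k=3: node(3,0) S=53.1778 payoff=60.6522 vs cont=59.8319 → 60.6522 [stop]  node(3,1) S=69.9870 payoff=43.8430 vs cont=43.0226 → 43.8430 [stop]  node(3,2) S=92.1097 payoff=21.7203 vs cont=22.2641 → 22.2641 [wait]  node(3,3) S=121.2252 payoff=0.0000 vs cont=5.5233 → 5.5233 [wait]
k=2: node(2,0) S=61.0062 payoff=52.8238 vs cont=52.0035 → 52.8238 [stop]  node(2,1) S=80.2900 payoff=33.5400 vs cont=32.9853 → 33.5400 [stop]  node(2,2) S=105.6694 payoff=8.1606 vs cont=13.9255 → 13.9255 [wait]
k=1: node(1,0) S=69.9870 payoff=43.8430 vs cont=43.0226 → 43.8430 [stop]  node(1,1) S=92.1097 payoff=21.7203 vs cont=23.7162 → 23.7162 [wait]
k=0: node(0,0) S=80.2900 payoff=33.5400 vs cont=33.6947 → 33.6947 [wait]

price = 33.6947
tree:
33.6947
43.8430 23.7162
52.8238 33.5400 13.9255
60.6522 43.8430 22.2641 5.5233
67.4761 52.8238 33.5400 10.9530 0.0000
73.4243 60.6522 43.8430 21.7203 0.0000 0.0000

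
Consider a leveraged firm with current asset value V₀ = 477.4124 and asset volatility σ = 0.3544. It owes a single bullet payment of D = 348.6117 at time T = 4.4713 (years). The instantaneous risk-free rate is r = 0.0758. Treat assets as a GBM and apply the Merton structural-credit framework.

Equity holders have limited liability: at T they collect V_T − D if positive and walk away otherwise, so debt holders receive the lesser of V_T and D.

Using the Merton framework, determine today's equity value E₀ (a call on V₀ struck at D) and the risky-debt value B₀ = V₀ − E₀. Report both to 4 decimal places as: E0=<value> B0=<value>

Apply the equity-as-call identities (strike 348.6117, horizon 4.4713 years):
d₁ = [ln(V₀/D) + (r + σ²/2)T] / (σ√T)
   = [ln(477.4124/348.6117) + (0.0758 + 0.5·0.3544²)·4.4713] / (0.3544·√4.4713)
   = [0.314422 + 0.619721] / 0.749395 = 1.246530
d₂ = d₁ − σ√T = 1.246530 − 0.749395 = 0.497135
N(d₁) = 0.893715,  N(d₂) = 0.690453,  e^(−rT) = 0.712536
E₀ = V₀·N(d₁) − D·e^(−rT)·N(d₂)
   = 477.4124·0.893715 − 348.6117·0.712536·0.690453 = 255.163144
B₀ = V₀ − E₀ = 477.4124 − 255.163144 = 222.249256

E0=255.1631 B0=222.2493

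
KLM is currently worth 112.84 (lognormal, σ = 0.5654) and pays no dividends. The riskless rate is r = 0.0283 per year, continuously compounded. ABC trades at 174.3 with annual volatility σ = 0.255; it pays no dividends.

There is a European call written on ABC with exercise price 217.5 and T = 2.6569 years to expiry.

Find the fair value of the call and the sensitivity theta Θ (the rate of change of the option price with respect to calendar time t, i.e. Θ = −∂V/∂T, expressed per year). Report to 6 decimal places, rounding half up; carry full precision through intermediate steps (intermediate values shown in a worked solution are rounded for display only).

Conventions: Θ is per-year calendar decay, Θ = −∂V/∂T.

σ√T = 0.255·√2.6569 = 0.415650
d₁ = (ln(S/K) + (r+σ²/2)T) / (σ√T) = (ln(174.3/217.5) + (0.0283+0.255²/2)·2.6569) / 0.415650 = (-0.221421 + 0.161573) / 0.415650 = -0.143987
d₂ = d₁ − σ√T = -0.143987 − 0.415650 = -0.559637
e^{−rT} = 0.927567
N(d₁) = 0.442755,  N(d₂) = 0.287864
Call price V = S·N(d₁) − K·e^{−rT}·N(d₂) = 77.172266 − 58.075269 = 19.096997
φ(d₁) = (1/√(2π))·e^{−d₁²/2} = 0.394828
Θ = −S·φ(d₁)·σ/(2√T) − r·K·e^{−rT}·N(d₂) = −5.383046 − 1.643530 = -7.026576

price = 19.096997
Θ = -7.026576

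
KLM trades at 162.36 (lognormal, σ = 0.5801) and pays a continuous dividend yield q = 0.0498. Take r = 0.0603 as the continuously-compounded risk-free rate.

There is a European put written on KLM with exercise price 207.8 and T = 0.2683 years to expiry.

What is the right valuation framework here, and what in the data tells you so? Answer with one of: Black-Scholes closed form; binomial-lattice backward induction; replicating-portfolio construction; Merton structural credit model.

framework: Black-Scholes closed form

Key observation: with KLM following a GBM at constant σ and r, the European put struck at 207.8 prices in closed form — nothing here needs a stepwise model or a balance sheet.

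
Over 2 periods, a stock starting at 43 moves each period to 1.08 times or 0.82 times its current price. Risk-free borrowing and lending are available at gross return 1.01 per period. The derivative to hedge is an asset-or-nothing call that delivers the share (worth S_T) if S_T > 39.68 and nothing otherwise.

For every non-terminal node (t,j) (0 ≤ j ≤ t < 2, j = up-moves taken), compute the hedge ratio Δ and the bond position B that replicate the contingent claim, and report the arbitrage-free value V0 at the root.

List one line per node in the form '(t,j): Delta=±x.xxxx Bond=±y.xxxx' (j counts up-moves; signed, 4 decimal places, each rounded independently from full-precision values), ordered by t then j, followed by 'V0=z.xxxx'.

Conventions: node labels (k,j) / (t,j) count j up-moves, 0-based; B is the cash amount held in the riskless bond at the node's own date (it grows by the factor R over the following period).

No-arbitrage ⇒ martingale measure with p* = (R−d)/(u−d) = 0.7308.
At maturity the claim pays: V(2,0)=0.0000, V(2,1)=0.0000, V(2,2)=50.1552
(1,0): S=35.2600. Δ = (V_up−V_dn)/(S_up−S_dn) = (0.0000−0.0000)/(38.0808−28.9132) = 0.0000. V = [p*·0.0000 + (1−p*)·0.0000]/1.01 = 0.0000. B = V − Δ·S = 0.0000.
(1,1): S=46.4400. Δ = (V_up−V_dn)/(S_up−S_dn) = (50.1552−0.0000)/(50.1552−38.0808) = 4.1538. V = [p*·50.1552 + (1−p*)·0.0000]/1.01 = 36.2890. B = V − Δ·S = -156.6156.
(0,0): S=43.0000. Δ = (V_up−V_dn)/(S_up−S_dn) = (36.2890−0.0000)/(46.4400−35.2600) = 3.2459. V = [p*·36.2890 + (1−p*)·0.0000]/1.01 = 26.2563. B = V − Δ·S = -113.3167.
Sanity check at the root: Δ(0,0)·S0 + B(0,0) reproduces V0 = 26.2563.

(0,0): Delta=3.2459 Bond=-113.3167
(1,0): Delta=0.0000 Bond=0.0000
(1,1): Delta=4.1538 Bond=-156.6156
V0=26.2563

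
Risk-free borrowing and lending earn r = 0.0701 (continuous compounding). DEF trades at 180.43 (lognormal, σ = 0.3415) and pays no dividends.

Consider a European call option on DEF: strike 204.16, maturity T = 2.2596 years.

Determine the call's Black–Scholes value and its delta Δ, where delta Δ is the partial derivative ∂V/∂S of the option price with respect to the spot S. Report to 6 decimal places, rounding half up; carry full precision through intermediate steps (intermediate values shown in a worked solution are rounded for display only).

σ√T = 0.3415·√2.2596 = 0.513342
d₁ = (ln(S/K) + (r+σ²/2)T) / (σ√T) = (ln(180.43/204.16) + (0.0701+0.3415²/2)·2.2596) / 0.513342 = (-0.123561 + 0.290158) / 0.513342 = 0.324534
d₂ = d₁ − σ√T = 0.324534 − 0.513342 = -0.188808
e^{−rT} = 0.853510
N(d₁) = 0.627233,  N(d₂) = 0.425122
Call price V = S·N(d₁) − K·e^{−rT}·N(d₂) = 113.171650 − 74.078563 = 39.093087
Δ = N(d₁) = 0.627233

price = 39.093087
Δ = 0.627233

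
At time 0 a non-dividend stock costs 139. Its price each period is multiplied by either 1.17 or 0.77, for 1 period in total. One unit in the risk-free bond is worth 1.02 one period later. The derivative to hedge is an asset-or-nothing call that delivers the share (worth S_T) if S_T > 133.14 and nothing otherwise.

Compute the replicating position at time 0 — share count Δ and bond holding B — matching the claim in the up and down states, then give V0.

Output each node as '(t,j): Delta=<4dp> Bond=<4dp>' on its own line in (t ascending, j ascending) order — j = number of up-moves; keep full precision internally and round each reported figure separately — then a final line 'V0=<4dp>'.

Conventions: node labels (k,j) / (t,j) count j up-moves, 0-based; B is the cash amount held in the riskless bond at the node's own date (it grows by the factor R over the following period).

(0,0): Delta=2.9250 Bond=-306.9243
V0=99.6507

The replicating-portfolio and risk-neutral prices coincide; use p* = (1.02−0.77)/(1.17−0.77) = 0.6250 for the latter.
Terminal payoffs: V(1,0)=0.0000, V(1,1)=162.6300
  t=0,j=0: stock 139.0000 → up 162.6300 (V=162.6300), down 107.0300 (V=0.0000). Price 99.6507; hedge Δ=2.9250, bond B=-306.9243.
Verification: the root portfolio costs Δ(0,0)·S0 + B(0,0) = 99.6507, matching V0.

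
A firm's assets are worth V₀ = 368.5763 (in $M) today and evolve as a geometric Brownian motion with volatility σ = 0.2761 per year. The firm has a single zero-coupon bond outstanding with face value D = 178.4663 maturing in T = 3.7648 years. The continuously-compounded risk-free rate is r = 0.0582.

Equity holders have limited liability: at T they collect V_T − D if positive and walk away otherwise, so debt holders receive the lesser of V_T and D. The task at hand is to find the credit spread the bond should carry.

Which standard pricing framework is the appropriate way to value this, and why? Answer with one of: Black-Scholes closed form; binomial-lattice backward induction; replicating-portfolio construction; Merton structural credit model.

Key observation: the asked-for credit quantity lives on the firm's capital structure — asset value, asset volatility, debt face 178.4663 — which is the structural model's domain.

framework: Merton structural credit model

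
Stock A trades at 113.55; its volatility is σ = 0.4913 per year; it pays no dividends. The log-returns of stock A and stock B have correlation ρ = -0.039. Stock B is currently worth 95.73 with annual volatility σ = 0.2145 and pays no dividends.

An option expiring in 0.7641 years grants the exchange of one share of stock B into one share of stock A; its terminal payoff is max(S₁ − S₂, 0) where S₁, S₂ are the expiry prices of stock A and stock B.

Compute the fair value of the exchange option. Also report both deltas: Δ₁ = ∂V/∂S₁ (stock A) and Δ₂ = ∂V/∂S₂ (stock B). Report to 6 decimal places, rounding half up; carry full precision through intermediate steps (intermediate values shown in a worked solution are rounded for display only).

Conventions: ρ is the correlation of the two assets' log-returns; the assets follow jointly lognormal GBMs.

exchange price = 29.792077
Δ1 = 0.724688
Δ2 = -0.548378

σ_eff = √(σ₁² + σ₂² − 2ρσ₁σ₂) = √(0.4913² + 0.2145² − 2·-0.039·0.4913·0.2145) = 0.543696
d₁ = (ln(S₁/S₂) + (q₂ − q₁ + σ_eff²/2)T) / (σ_eff√T) = (ln(113.55/95.73) + (0.0 − 0.0 + 0.147803)·0.7641) / 0.475260 = 0.596826
d₂ = d₁ − σ_eff√T = 0.596826 − 0.475260 = 0.121566
N(d₁) = 0.724688,  N(d₂) = 0.548378
V = S₁·e^{−q₁T}·N(d₁) − S₂·e^{−q₂T}·N(d₂) = 82.288347 − 52.496271 = 29.792077
Key observation: the rate r is irrelevant here: denominating values in stock B turns the exchange into a ratio option on S₁/S₂, and discounting at r drops out.
Δ₁ = e^{−q₁T}·N(d₁) = 0.724688;  Δ₂ = −e^{−q₂T}·N(d₂) = -0.548378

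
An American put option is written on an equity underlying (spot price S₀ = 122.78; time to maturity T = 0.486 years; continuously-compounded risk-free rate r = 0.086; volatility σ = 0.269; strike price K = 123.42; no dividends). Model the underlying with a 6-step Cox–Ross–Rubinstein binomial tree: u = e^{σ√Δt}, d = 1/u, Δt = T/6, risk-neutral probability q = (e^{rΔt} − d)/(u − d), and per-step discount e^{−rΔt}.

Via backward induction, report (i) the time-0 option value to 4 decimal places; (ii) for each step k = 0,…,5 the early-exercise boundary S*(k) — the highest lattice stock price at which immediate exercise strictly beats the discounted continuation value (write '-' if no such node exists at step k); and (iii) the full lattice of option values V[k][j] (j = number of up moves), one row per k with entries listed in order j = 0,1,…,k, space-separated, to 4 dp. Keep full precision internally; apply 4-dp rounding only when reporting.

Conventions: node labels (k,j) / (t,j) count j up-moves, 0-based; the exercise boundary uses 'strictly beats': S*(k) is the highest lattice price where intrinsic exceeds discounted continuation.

price = 7.4232
boundary = - - 105.3488 97.5844 105.3488 113.7309
tree:
7.4232
11.8188 3.5683
18.0712 6.3522 1.1118
25.8356 10.9620 2.2904 0.0665
33.0277 18.0712 4.7135 0.1415 0.0000
39.6897 25.8356 9.6891 0.3010 0.0000 0.0000
45.8608 33.0277 18.0712 0.6400 0.0000 0.0000 0.0000

params: Δt=0.08100 u=1.07957 d=0.92630 q=0.52648 e^(-rΔt)=0.99306
t_6 payoffs: 45.8608 33.0277 18.0712 0.6400 0.0000 0.0000 0.0000
t_5: node(5,0) S=83.7303 payoff=39.6897 vs cont=38.8330 → 39.6897 [stop]  node(5,1) S=97.5844 payoff=25.8356 vs cont=24.9788 → 25.8356 [stop]  node(5,2) S=113.7309 payoff=9.6891 vs cont=8.8323 → 9.6891 [stop]  node(5,3) S=132.5491 payoff=0.0000 vs cont=0.3010 → 0.3010 [wait]  node(5,4) S=154.4809 payoff=0.0000 vs cont=0.0000 → 0.0000 [wait]  node(5,5) S=180.0416 payoff=0.0000 vs cont=0.0000 → 0.0000 [wait]  ⇒ S*(5)=113.7309
t_4: node(4,0) S=90.3923 payoff=33.0277 vs cont=32.1709 → 33.0277 [stop]  node(4,1) S=105.3488 payoff=18.0712 vs cont=17.2145 → 18.0712 [stop]  node(4,2) S=122.7800 payoff=0.6400 vs cont=4.7135 → 4.7135 [wait]  node(4,3) S=143.0954 payoff=0.0000 vs cont=0.1415 → 0.1415 [wait]  node(4,4) S=166.7722 payoff=0.0000 vs cont=0.0000 → 0.0000 [wait]  ⇒ S*(4)=105.3488
t_3: node(3,0) S=97.5844 payoff=25.8356 vs cont=24.9788 → 25.8356 [stop]  node(3,1) S=113.7309 payoff=9.6891 vs cont=10.9620 → 10.9620 [wait]  node(3,2) S=132.5491 payoff=0.0000 vs cont=2.2904 → 2.2904 [wait]  node(3,3) S=154.4809 payoff=0.0000 vs cont=0.0665 → 0.0665 [wait]  ⇒ S*(3)=97.5844
t_2: node(2,0) S=105.3488 payoff=18.0712 vs cont=17.8800 → 18.0712 [stop]  node(2,1) S=122.7800 payoff=0.6400 vs cont=6.3522 → 6.3522 [wait]  node(2,2) S=143.0954 payoff=0.0000 vs cont=1.1118 → 1.1118 [wait]  ⇒ S*(2)=105.3488
t_1: node(1,0) S=113.7309 payoff=9.6891 vs cont=11.8188 → 11.8188 [wait]  node(1,1) S=132.5491 payoff=0.0000 vs cont=3.5683 → 3.5683 [wait]  ⇒ S*(1)=-
t_0: node(0,0) S=122.7800 payoff=0.6400 vs cont=7.4232 → 7.4232 [wait]  ⇒ S*(0)=-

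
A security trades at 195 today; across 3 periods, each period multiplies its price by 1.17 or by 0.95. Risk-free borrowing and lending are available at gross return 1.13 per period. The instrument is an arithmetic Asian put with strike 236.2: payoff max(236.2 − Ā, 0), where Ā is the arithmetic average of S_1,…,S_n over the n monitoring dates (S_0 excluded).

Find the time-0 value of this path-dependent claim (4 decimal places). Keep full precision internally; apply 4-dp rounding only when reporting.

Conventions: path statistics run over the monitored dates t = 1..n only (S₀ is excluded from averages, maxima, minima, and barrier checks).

Risk-neutral up-probability p* = (R−d)/(u−d) = (1.13−0.95)/(1.17−0.95) = 0.8182; the claim prices as the p*-weighted sum of path payoffs discounted by R^3.
Enumerate all 2^3 = 8 price paths (U = up ×1.17, D = down ×0.95); each path with k up-moves has probability p*^k·(1−p*)^(3−k).
DDD: Ā=176.1419, payoff=60.0581, prob=0.006011
UDD: Ā=216.9326, payoff=19.2674, prob=0.027047
DUD: Ā=202.6326, payoff=33.5674, prob=0.027047
UUD: Ā=249.5581, payoff=0.0000, prob=0.121713
DDU: Ā=189.0476, payoff=47.1524, prob=0.027047
UDU: Ā=232.8271, payoff=3.3729, prob=0.121713
DUU: Ā=218.5271, payoff=17.6729, prob=0.121713
UUU: Ā=269.1333, payoff=0.0000, prob=0.547708
Price = Σ prob·payoff / R^3 = 5.626919 / 1.442897 = 3.8997

price = 3.8997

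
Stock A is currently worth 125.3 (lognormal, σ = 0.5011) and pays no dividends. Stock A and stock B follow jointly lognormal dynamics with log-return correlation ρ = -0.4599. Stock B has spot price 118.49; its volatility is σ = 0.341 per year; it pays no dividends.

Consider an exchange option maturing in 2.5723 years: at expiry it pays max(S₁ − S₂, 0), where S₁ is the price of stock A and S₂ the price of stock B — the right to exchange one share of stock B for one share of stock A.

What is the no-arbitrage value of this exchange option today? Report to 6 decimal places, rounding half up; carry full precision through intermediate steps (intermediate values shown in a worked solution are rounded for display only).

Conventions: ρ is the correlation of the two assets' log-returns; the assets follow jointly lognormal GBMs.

σ_eff = √(σ₁² + σ₂² − 2ρσ₁σ₂) = √(0.5011² + 0.341² − 2·-0.4599·0.5011·0.341) = 0.724260
d₁ = (ln(S₁/S₂) + (q₂ − q₁ + σ_eff²/2)T) / (σ_eff√T) = (ln(125.3/118.49) + (0.0 − 0.0 + 0.262277)·2.5723) / 1.161597 = 0.628907
d₂ = d₁ − σ_eff√T = 0.628907 − 1.161597 = -0.532690
N(d₁) = 0.735295,  N(d₂) = 0.297124
V = S₁·e^{−q₁T}·N(d₁) − S₂·e^{−q₂T}·N(d₂) = 92.132456 − 35.206216 = 56.926240
Key observation: no risk-free rate is needed — with the second asset as numeraire the exchange option is a call on the ratio S₁/S₂, and r cancels out of the value.

exchange price = 56.926240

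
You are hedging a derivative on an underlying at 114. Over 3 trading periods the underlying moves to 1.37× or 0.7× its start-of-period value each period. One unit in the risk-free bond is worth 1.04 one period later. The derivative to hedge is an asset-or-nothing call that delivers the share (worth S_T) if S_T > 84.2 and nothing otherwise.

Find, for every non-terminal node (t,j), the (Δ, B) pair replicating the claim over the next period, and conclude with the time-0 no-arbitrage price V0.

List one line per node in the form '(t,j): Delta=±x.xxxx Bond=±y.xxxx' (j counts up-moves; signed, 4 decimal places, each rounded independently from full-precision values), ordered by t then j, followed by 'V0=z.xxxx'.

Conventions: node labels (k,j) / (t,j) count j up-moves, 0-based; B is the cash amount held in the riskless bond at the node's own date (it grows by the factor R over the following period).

No-arbitrage ⇒ martingale measure with p* = (R−d)/(u−d) = 0.5075.
Payoffs at expiry: V(3,0)=0.0000, V(3,1)=0.0000, V(3,2)=149.7766, V(3,3)=293.1342
  t=2,j=0: stock 55.8600 → up 76.5282 (V=0.0000), down 39.1020 (V=0.0000). Price 0.0000; hedge Δ=0.0000, bond B=0.0000.
  t=2,j=1: stock 109.3260 → up 149.7766 (V=149.7766), down 76.5282 (V=0.0000). Price 73.0827; hedge Δ=2.0448, bond B=-150.4645.
  t=2,j=2: stock 213.9666 → up 293.1342 (V=293.1342), down 149.7766 (V=149.7766). Price 213.9666; hedge Δ=1.0000, bond B=0.0000.
  t=1,j=0: stock 79.8000 → up 109.3260 (V=73.0827), down 55.8600 (V=0.0000). Price 35.6603; hedge Δ=1.3669, bond B=-73.4184.
  t=1,j=1: stock 156.1800 → up 213.9666 (V=213.9666), down 109.3260 (V=73.0827). Price 139.0154; hedge Δ=1.3464, bond B=-71.2590.
  t=0,j=0: stock 114.0000 → up 156.1800 (V=139.0154), down 79.8000 (V=35.6603). Price 84.7204; hedge Δ=1.3532, bond B=-69.5409.
As a check, the time-0 holding Δ(0,0)·S0 + B(0,0) comes to 84.7204 — exactly V0.

(0,0): Delta=1.3532 Bond=-69.5409
(1,0): Delta=1.3669 Bond=-73.4184
(1,1): Delta=1.3464 Bond=-71.2590
(2,0): Delta=0.0000 Bond=0.0000
(2,1): Delta=2.0448 Bond=-150.4645
(2,2): Delta=1.0000 Bond=0.0000
V0=84.7204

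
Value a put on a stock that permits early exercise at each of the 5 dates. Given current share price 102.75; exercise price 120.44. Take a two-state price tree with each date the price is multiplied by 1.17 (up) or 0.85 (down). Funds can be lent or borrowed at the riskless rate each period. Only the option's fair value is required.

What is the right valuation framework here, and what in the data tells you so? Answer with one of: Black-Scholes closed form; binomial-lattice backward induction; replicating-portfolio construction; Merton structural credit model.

framework: binomial-lattice backward induction

Key observation: early exercise of the strike-120.44 put must be checked at each of the 5 dates (spot 102.75), which forces a node-by-node comparison of intrinsic and continuation value backward from expiry.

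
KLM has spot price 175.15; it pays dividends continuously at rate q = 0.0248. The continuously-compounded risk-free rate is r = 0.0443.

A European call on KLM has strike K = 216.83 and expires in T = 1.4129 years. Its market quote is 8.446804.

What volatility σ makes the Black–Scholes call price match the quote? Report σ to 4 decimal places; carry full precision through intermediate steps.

At σ = 0.2441 the Black–Scholes value reproduces the quote:
σ√T = 0.2441·√1.4129 = 0.290151
d₁ = (ln(S/K) + (r−q+σ²/2)T) / (σ√T) = (ln(175.15/216.83) + (0.0443−0.0248+0.2441²/2)·1.4129) / 0.290151 = (-0.213471 + 0.069645) / 0.290151 = -0.495693
d₂ = d₁ − σ√T = -0.495693 − 0.290151 = -0.785844
e^{−rT} = 0.939327
e^{−qT} = 0.965567
N(d₁) = 0.310055,  N(d₂) = 0.215980
V = S·e^{−qT}·N(d₁) − K·e^{−rT}·N(d₂) = 52.436286 − 43.989482 = 8.446804 (matching the quote); vega is positive throughout, so no other σ reproduces this price

sigma = 0.2441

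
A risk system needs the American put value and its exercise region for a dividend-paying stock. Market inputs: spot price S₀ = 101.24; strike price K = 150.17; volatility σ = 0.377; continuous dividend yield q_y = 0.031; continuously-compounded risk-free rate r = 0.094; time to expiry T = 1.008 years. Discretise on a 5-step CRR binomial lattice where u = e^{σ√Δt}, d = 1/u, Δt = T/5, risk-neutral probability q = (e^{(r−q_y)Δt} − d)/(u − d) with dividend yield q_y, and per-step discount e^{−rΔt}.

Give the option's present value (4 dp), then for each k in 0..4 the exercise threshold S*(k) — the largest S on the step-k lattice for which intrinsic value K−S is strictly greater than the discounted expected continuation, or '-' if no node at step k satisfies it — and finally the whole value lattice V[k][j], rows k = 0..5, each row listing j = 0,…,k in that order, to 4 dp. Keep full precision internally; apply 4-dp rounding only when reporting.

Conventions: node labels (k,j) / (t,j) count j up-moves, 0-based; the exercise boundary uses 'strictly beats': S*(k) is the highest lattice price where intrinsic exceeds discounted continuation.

price = 48.9300
boundary = 101.2400 85.4748 101.2400 85.4748 101.2400
tree:
48.9300
64.6952 33.5654
78.0055 48.9300 19.2092
89.2430 64.6952 31.5109 7.4188
98.7306 78.0055 48.9300 14.9823 0.0000
106.7408 89.2430 64.6952 30.2570 0.0000 0.0000

Δt=0.20160  u=1.18444  d=0.84428  q=0.49536  discount=0.98123
step 5 (expiry): payoffs max(K−S,0) = 106.7408 89.2430 64.6952 30.2570 0.0000 0.0000
step 4: (k=4,j=0): S=51.4394, K−S=98.7306, hold=96.2321 ⇒ V=98.7306 exercise | (k=4,j=1): S=72.1645, K−S=78.0055, hold=75.6361 ⇒ V=78.0055 exercise | (k=4,j=2): S=101.2400, K−S=48.9300, hold=46.7417 ⇒ V=48.9300 exercise | (k=4,j=3): S=142.0301, K−S=8.1399, hold=14.9823 ⇒ V=14.9823 continue | (k=4,j=4): S=199.2548, K−S=0.0000, hold=0.0000 ⇒ V=0.0000 continue  boundary S*=101.2400
step 3: (k=3,j=0): S=60.9270, K−S=89.2430, hold=86.8036 ⇒ V=89.2430 exercise | (k=3,j=1): S=85.4748, K−S=64.6952, hold=62.4088 ⇒ V=64.6952 exercise | (k=3,j=2): S=119.9130, K−S=30.2570, hold=31.5109 ⇒ V=31.5109 continue | (k=3,j=3): S=168.2266, K−S=0.0000, hold=7.4188 ⇒ V=7.4188 continue  boundary S*=85.4748
step 2: (k=2,j=0): S=72.1645, K−S=78.0055, hold=75.6361 ⇒ V=78.0055 exercise | (k=2,j=1): S=101.2400, K−S=48.9300, hold=47.3512 ⇒ V=48.9300 exercise | (k=2,j=2): S=142.0301, K−S=8.1399, hold=19.2092 ⇒ V=19.2092 continue  boundary S*=101.2400
step 1: (k=1,j=0): S=85.4748, K−S=64.6952, hold=62.4088 ⇒ V=64.6952 exercise | (k=1,j=1): S=119.9130, K−S=30.2570, hold=33.5654 ⇒ V=33.5654 continue  boundary S*=85.4748
step 0: (k=0,j=0): S=101.2400, K−S=48.9300, hold=48.3498 ⇒ V=48.9300 exercise  boundary S*=101.2400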